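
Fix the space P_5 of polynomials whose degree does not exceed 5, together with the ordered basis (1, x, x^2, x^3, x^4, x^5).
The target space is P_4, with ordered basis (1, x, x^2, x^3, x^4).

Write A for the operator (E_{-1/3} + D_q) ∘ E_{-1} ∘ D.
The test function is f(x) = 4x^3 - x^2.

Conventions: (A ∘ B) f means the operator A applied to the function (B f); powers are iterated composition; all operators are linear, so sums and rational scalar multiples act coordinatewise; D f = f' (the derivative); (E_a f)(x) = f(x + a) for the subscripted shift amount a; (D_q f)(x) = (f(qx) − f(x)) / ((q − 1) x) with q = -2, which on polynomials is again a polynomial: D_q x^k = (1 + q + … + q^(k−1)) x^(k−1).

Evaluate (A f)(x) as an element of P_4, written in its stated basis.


D f = 12x^2 - 2x
E_{-1} D f = 12x^2 - 26x + 14
E_{-1/3} (E_{-1} ∘ D) f = 12x^2 - 34x + 24
D_q (E_{-1} ∘ D) f = -12x - 26
(E_{-1/3} + D_q) (E_{-1} ∘ D) f = 12x^2 - 46x - 2

g(x) = 12x^2 - 46x - 2


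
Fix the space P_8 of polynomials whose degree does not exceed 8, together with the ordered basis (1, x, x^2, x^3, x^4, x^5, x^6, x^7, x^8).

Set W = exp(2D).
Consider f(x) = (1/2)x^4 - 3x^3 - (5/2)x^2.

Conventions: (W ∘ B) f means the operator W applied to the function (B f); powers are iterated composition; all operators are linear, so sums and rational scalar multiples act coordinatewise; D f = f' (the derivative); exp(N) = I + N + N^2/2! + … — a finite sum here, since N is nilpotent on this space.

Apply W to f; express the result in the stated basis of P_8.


order-1 term: 4x^3 - 18x^2 - 10x
order-2 term: 12x^2 - 36x - 10
order-3 term: 16x - 24
order-4 term: 8
the series for exp(2D) f terminates at order 4
exp(2D) f = (1/2)x^4 + x^3 - (17/2)x^2 - 30x - 26

the result is g(x) = (1/2)x^4 + x^3 - (17/2)x^2 - 30x - 26


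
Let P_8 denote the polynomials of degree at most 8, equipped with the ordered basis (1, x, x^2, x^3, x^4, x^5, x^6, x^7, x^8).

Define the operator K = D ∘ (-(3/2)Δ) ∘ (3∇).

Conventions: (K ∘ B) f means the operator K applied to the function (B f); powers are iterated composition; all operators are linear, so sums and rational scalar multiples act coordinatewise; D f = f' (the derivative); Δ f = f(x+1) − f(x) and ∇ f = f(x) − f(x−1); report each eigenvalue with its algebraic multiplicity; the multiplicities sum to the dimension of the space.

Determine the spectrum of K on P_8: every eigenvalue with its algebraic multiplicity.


λ = 0 (multiplicity 9)

image of 1: 0
image of x: 0
image of x^2: 0
image of x^3: -27
image of x^4: -108x
image of x^5: -270x^2 - 45
image of x^6: -540x^3 - 270x
image of x^7: -945x^4 - 945x^2 - 63
image of x^8: -1512x^5 - 2520x^3 - 504x
the matrix is upper triangular; its diagonal is (0, 0, 0, 0, 0, 0, 0, 0, 0)
for a triangular matrix the eigenvalues are the diagonal entries, with algebraic multiplicity their repetition count


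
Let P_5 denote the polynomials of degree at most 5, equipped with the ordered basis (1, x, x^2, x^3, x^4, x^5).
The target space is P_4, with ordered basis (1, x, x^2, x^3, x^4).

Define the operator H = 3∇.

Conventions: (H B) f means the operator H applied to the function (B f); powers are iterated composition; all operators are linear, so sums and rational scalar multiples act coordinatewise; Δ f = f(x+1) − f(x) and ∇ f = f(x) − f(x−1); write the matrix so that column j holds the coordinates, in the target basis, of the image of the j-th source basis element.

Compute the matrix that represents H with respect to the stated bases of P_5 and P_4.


image of 1: 0
image of x: 3
image of x^2: 6x - 3
image of x^3: 9x^2 - 9x + 3
image of x^4: 12x^3 - 18x^2 + 12x - 3
image of x^5: 15x^4 - 30x^3 + 30x^2 - 15x + 3
each image's coordinates form column j of the matrix

the matrix is [[0, 3, -3, 3, -3, 3]; [0, 0, 6, -9, 12, -15]; [0, 0, 0, 9, -18, 30]; [0, 0, 0, 0, 12, -30]; [0, 0, 0, 0, 0, 15]] (rows listed top to bottom)


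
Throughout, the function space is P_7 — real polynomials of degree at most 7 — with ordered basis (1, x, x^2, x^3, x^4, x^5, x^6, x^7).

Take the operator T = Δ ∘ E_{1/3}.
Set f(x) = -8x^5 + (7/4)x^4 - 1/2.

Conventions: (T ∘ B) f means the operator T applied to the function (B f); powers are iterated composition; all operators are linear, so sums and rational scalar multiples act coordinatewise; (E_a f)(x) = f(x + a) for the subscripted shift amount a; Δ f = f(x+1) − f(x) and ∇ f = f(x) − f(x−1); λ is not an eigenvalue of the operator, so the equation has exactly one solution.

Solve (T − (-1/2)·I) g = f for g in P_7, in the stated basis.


write g with unknown coordinates in the stated basis and equate coefficients in (T − (-1/2)·I) g = f
solving from the highest basis element down gives g = -16x^5 + (327/2)x^4 - (2324/3)x^3 + (6374/3)x^2 - (89108/27)x + 181258/81
check: T g = -80x^4 + (1162/3)x^3 - (3187/3)x^2 + (44554/27)x - 181339/162
so T g − (-1/2)·g = -8x^5 + (7/4)x^4 - 1/2 = f ✓

g(x) = -16x^5 + (327/2)x^4 - (2324/3)x^3 + (6374/3)x^2 - (89108/27)x + 181258/81


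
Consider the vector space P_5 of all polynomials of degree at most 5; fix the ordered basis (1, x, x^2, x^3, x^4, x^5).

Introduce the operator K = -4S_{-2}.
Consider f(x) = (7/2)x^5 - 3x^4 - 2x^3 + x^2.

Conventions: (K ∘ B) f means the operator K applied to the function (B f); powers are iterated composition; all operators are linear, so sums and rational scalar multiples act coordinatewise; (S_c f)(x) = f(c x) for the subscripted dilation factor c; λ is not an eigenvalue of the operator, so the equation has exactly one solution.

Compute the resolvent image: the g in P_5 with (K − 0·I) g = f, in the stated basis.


write g with unknown coordinates in the stated basis and equate coefficients in (K − 0·I) g = f
solving from the highest basis element down gives g = (7/256)x^5 + (3/64)x^4 - (1/16)x^3 - (1/16)x^2
check: K g = (7/2)x^5 - 3x^4 - 2x^3 + x^2
so K g − 0·g = (7/2)x^5 - 3x^4 - 2x^3 + x^2 = f ✓

g(x) = (7/256)x^5 + (3/64)x^4 - (1/16)x^3 - (1/16)x^2


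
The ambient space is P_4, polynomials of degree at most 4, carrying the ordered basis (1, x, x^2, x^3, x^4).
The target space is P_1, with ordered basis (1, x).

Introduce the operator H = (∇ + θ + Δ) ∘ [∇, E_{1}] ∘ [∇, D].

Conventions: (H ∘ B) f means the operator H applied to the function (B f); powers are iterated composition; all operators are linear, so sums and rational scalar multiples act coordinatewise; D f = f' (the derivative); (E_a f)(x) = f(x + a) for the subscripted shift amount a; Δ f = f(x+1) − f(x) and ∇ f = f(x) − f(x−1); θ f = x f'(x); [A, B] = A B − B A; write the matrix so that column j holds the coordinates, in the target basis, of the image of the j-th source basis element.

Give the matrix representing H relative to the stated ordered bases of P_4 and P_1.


the matrix is [[0, 0, 0, 0, 0]; [0, 0, 0, 0, 0]] (rows listed top to bottom)

image of 1: 0
image of x: 0
image of x^2: 0
image of x^3: 0
image of x^4: 0
each image's coordinates form column j of the matrix


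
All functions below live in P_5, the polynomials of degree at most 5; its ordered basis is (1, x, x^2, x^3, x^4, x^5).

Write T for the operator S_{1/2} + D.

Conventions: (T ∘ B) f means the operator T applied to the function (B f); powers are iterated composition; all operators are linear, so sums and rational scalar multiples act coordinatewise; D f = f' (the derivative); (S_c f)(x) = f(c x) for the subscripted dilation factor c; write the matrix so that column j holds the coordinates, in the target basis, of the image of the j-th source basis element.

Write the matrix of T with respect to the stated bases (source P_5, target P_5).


image of 1: 1
image of x: (1/2)x + 1
image of x^2: (1/4)x^2 + 2x
image of x^3: (1/8)x^3 + 3x^2
image of x^4: (1/16)x^4 + 4x^3
image of x^5: (1/32)x^5 + 5x^4
each image's coordinates form column j of the matrix

the matrix is [[1, 1, 0, 0, 0, 0]; [0, 1/2, 2, 0, 0, 0]; [0, 0, 1/4, 3, 0, 0]; [0, 0, 0, 1/8, 4, 0]; [0, 0, 0, 0, 1/16, 5]; [0, 0, 0, 0, 0, 1/32]] (rows listed top to bottom)


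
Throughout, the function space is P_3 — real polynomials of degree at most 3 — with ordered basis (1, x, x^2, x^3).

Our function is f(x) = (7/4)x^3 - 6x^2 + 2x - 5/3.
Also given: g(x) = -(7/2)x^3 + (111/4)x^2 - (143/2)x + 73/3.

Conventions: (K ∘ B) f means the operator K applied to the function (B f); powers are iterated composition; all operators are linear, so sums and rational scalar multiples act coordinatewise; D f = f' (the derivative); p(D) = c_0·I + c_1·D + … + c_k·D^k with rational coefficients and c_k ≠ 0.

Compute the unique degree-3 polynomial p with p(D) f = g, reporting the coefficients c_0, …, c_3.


D^0 f = (7/4)x^3 - 6x^2 + 2x - 5/3
D^1 f = (21/4)x^2 - 12x + 2
D^2 f = (21/2)x - 12
D^3 f = 21/2
matching coefficients of g against c_0 f + c_1 Df + … from the top degree down determines the c_i
solution: c_0 = -2, c_1 = 3, c_2 = -3, c_3 = -2

p(D) = -2·I + 3·D − 3·D^2 − 2·D^3, i.e. c_0 = -2, c_1 = 3, c_2 = -3, c_3 = -2


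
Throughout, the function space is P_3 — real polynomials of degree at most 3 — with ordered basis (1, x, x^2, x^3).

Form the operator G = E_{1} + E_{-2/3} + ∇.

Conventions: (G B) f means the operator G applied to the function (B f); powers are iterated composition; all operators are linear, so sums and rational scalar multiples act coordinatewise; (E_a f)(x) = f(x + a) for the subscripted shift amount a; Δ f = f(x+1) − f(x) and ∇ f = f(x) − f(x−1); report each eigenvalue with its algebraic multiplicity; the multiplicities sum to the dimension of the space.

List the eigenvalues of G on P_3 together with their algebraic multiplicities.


image of 1: 2
image of x: 2x + 4/3
image of x^2: 2x^2 + (8/3)x + 4/9
image of x^3: 2x^3 + 4x^2 + (4/3)x + 46/27
the matrix is upper triangular; its diagonal is (2, 2, 2, 2)
for a triangular matrix the eigenvalues are the diagonal entries, with algebraic multiplicity their repetition count

λ = 2 (multiplicity 4)


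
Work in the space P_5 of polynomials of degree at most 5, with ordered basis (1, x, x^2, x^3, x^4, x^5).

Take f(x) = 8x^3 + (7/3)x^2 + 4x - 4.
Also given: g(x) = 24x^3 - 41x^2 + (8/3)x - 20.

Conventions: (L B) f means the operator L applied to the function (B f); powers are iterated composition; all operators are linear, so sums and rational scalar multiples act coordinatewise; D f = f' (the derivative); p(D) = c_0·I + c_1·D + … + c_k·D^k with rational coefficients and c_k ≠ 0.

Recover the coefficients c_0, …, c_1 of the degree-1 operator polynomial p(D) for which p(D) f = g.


c_0 = 3, c_1 = -2

D^0 f = 8x^3 + (7/3)x^2 + 4x - 4
D^1 f = 24x^2 + (14/3)x + 4
matching coefficients of g against c_0 f + c_1 Df + … from the top degree down determines the c_i
solution: c_0 = 3, c_1 = -2


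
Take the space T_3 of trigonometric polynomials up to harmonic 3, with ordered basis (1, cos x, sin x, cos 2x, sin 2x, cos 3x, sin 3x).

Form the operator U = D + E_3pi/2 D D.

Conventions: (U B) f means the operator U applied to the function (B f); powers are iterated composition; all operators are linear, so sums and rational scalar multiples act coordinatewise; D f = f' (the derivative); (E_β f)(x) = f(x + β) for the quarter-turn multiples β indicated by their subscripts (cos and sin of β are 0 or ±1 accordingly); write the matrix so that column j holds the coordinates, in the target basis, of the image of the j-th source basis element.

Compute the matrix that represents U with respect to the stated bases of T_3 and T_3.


image of 1: 0
image of cos x: -2sin x
image of sin x: 2cos x
image of cos 2x: 4cos 2x - 2sin 2x
image of sin 2x: 2cos 2x + 4sin 2x
image of cos 3x: 6sin 3x
image of sin 3x: -6cos 3x
each image's coordinates form column j of the matrix

the matrix is [[0, 0, 0, 0, 0, 0, 0]; [0, 0, 2, 0, 0, 0, 0]; [0, -2, 0, 0, 0, 0, 0]; [0, 0, 0, 4, 2, 0, 0]; [0, 0, 0, -2, 4, 0, 0]; [0, 0, 0, 0, 0, 0, -6]; [0, 0, 0, 0, 0, 6, 0]] (rows listed top to bottom)


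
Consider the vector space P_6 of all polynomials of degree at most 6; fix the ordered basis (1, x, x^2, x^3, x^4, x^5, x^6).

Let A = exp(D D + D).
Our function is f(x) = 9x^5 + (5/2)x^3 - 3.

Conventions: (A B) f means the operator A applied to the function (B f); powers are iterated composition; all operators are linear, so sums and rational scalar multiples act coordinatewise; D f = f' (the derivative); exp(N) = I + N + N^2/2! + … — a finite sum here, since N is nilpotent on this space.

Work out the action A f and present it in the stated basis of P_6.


g(x) = 9x^5 + 45x^4 + (545/2)x^3 + (1275/2)x^2 + (2295/2)x + 1487/2

order-1 term: 45x^4 + 180x^3 + (15/2)x^2 + 15x
order-2 term: 90x^3 + 540x^2 + (1095/2)x + 15
order-3 term: 90x^2 + 540x + 1085/2
order-4 term: 45x + 180
order-5 term: 9
the series for exp(D D + D) f terminates at order 5
exp(D D + D) f = 9x^5 + 45x^4 + (545/2)x^3 + (1275/2)x^2 + (2295/2)x + 1487/2


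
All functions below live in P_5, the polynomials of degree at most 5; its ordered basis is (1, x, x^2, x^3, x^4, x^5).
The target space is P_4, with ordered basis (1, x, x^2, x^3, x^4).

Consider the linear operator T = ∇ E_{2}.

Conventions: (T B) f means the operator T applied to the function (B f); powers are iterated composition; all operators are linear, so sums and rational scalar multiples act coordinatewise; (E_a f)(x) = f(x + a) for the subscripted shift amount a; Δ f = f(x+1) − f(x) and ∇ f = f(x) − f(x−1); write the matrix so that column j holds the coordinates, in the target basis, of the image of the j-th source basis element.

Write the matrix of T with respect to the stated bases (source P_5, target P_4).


the matrix is [[0, 1, 3, 7, 15, 31]; [0, 0, 2, 9, 28, 75]; [0, 0, 0, 3, 18, 70]; [0, 0, 0, 0, 4, 30]; [0, 0, 0, 0, 0, 5]] (rows listed top to bottom)

image of 1: 0
image of x: 1
image of x^2: 2x + 3
image of x^3: 3x^2 + 9x + 7
image of x^4: 4x^3 + 18x^2 + 28x + 15
image of x^5: 5x^4 + 30x^3 + 70x^2 + 75x + 31
each image's coordinates form column j of the matrix


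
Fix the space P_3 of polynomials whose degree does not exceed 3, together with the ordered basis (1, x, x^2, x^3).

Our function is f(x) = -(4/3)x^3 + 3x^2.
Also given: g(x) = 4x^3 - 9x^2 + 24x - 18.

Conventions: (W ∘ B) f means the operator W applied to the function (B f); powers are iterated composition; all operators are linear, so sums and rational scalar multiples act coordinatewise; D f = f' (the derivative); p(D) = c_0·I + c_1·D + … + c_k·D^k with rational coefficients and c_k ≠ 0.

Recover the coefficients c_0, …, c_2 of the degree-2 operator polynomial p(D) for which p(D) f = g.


c_0 = -3, c_1 = 0, c_2 = -3

D^0 f = -(4/3)x^3 + 3x^2
D^1 f = -4x^2 + 6x
D^2 f = -8x + 6
matching coefficients of g against c_0 f + c_1 Df + … from the top degree down determines the c_i
solution: c_0 = -3, c_1 = 0, c_2 = -3


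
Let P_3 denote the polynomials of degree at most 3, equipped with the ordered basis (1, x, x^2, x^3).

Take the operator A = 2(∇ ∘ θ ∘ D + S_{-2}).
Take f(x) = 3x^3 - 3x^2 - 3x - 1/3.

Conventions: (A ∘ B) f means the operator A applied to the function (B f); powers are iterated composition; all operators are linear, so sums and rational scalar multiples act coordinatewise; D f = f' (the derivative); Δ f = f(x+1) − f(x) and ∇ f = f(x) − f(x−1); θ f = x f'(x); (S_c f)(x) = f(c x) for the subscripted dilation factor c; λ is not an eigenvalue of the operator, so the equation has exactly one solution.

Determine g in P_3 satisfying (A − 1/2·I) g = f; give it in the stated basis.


write g with unknown coordinates in the stated basis and equate coefficients in (A − 1/2·I) g = f
solving from the highest basis element down gives g = -(2/11)x^3 - (2/5)x^2 - (10/33)x - 302/495
check: A g = (32/11)x^3 - (16/5)x^2 - (104/33)x - 316/495
so A g − 1/2·g = 3x^3 - 3x^2 - 3x - 1/3 = f ✓

the result is g(x) = -(2/11)x^3 - (2/5)x^2 - (10/33)x - 302/495


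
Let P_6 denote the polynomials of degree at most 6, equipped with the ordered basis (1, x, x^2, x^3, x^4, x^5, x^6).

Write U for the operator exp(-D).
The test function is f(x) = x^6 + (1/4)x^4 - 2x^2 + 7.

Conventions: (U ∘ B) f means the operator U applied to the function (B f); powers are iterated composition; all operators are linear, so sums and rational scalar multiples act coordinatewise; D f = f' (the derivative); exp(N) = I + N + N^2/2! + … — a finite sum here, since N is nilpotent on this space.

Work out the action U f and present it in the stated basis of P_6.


order-1 term: -6x^5 - x^3 + 4x
order-2 term: 15x^4 + (3/2)x^2 - 2
order-3 term: -20x^3 - x
order-4 term: 15x^2 + 1/4
order-5 term: -6x
order-6 term: 1
the series for exp(-D) f terminates at order 6
exp(-D) f = x^6 - 6x^5 + (61/4)x^4 - 21x^3 + (29/2)x^2 - 3x + 25/4

the result is g(x) = x^6 - 6x^5 + (61/4)x^4 - 21x^3 + (29/2)x^2 - 3x + 25/4


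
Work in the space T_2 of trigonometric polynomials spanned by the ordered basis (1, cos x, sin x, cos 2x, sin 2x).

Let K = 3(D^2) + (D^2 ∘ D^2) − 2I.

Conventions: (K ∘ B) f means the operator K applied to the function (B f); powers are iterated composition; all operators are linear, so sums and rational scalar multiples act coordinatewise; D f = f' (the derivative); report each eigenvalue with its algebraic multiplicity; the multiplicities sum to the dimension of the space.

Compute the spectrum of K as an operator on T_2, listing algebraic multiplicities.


λ = -4 (multiplicity 2), λ = -2 (multiplicity 1), λ = 2 (multiplicity 2)

image of 1: -2
image of cos x: -4cos x
image of sin x: -4sin x
image of cos 2x: 2cos 2x
image of sin 2x: 2sin 2x
the matrix is diagonal; its diagonal is (-2, -4, -4, 2, 2)
for a triangular matrix the eigenvalues are the diagonal entries, with algebraic multiplicity their repetition count


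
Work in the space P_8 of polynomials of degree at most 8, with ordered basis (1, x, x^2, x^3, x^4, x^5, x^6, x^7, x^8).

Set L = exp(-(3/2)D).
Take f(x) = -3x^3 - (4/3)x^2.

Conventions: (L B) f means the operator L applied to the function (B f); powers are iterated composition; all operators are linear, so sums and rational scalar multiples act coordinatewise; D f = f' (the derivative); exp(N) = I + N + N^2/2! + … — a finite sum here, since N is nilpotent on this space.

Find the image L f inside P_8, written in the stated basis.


order-1 term: (27/2)x^2 + 4x
order-2 term: -(81/4)x - 3
order-3 term: 81/8
the series for exp(-(3/2)D) f terminates at order 3
exp(-(3/2)D) f = -3x^3 + (73/6)x^2 - (65/4)x + 57/8

the image equals g(x) = -3x^3 + (73/6)x^2 - (65/4)x + 57/8


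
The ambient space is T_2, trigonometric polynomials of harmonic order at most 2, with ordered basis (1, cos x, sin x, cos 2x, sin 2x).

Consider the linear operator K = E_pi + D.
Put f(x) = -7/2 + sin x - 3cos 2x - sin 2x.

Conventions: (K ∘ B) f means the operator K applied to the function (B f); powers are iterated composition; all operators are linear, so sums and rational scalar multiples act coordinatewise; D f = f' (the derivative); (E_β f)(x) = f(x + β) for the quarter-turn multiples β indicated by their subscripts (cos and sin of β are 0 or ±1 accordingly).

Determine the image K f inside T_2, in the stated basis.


E_pi f = -7/2 - sin x - 3cos 2x - sin 2x
D f = cos x - 2cos 2x + 6sin 2x
(E_pi + D) f = -7/2 + cos x - sin x - 5cos 2x + 5sin 2x

the image equals g(x) = -7/2 + cos x - sin x - 5cos 2x + 5sin 2x


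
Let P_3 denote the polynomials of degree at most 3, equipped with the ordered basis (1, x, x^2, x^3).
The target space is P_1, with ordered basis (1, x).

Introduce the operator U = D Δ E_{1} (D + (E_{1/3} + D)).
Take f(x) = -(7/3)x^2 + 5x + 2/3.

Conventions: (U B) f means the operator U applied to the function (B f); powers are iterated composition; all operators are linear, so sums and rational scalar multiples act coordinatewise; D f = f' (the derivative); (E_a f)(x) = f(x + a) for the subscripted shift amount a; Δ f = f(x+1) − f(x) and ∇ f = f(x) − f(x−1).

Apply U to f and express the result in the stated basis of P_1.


the image equals g(x) = -14/3

D f = -(14/3)x + 5
E_{1/3} f = -(7/3)x^2 + (31/9)x + 56/27
D f = -(14/3)x + 5
(E_{1/3} + D) f = -(7/3)x^2 - (11/9)x + 191/27
(D + (E_{1/3} + D)) f = -(7/3)x^2 - (53/9)x + 326/27
E_{1} (D + (E_{1/3} + D)) f = -(7/3)x^2 - (95/9)x + 104/27
Δ E_{1} (D + (E_{1/3} + D)) f = -(14/3)x - 116/9
D Δ E_{1} (D + (E_{1/3} + D)) f = -14/3


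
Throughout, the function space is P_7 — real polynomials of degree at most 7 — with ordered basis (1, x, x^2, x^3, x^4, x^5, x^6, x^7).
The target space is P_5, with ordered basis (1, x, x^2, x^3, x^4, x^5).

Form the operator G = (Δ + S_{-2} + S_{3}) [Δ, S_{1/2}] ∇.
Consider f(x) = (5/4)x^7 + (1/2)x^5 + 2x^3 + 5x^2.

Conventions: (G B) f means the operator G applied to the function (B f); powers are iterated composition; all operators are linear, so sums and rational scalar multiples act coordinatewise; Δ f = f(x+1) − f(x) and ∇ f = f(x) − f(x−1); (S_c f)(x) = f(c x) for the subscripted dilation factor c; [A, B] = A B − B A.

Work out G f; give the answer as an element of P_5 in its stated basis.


g(x) = -(22155/128)x^5 - (51975/256)x^4 - (2115/16)x^3 - (33525/256)x^2 - (3417/64)x - 2629/64

∇ f = (35/4)x^6 - (105/4)x^5 + (185/4)x^4 - (195/4)x^3 + (149/4)x^2 - (29/4)x - 5/4
S_{1/2} ∇ f = (35/256)x^6 - (105/128)x^5 + (185/64)x^4 - (195/32)x^3 + (149/16)x^2 - (29/8)x - 5/4
Δ S_{1/2} ∇ f = (105/128)x^5 - (525/256)x^4 + (195/32)x^3 - (1815/256)x^2 + (69/8)x + 461/256
Δ ∇ f = (105/2)x^5 + (195/2)x^3 + (69/2)x + 10
S_{1/2} Δ ∇ f = (105/64)x^5 + (195/16)x^3 + (69/4)x + 10
[Δ, S_{1/2}] ∇ f = -(105/128)x^5 - (525/256)x^4 - (195/32)x^3 - (1815/256)x^2 - (69/8)x - 2099/256
Δ [Δ, S_{1/2}] ∇ f = -(525/128)x^4 - (525/32)x^3 - (4965/128)x^2 - (2865/64)x - 3159/128
S_{-2} [Δ, S_{1/2}] ∇ f = (105/4)x^5 - (525/16)x^4 + (195/4)x^3 - (1815/64)x^2 + (69/4)x - 2099/256
S_{3} [Δ, S_{1/2}] ∇ f = -(25515/128)x^5 - (42525/256)x^4 - (5265/32)x^3 - (16335/256)x^2 - (207/8)x - 2099/256
(Δ + S_{-2} + S_{3}) [Δ, S_{1/2}] ∇ f = -(22155/128)x^5 - (51975/256)x^4 - (2115/16)x^3 - (33525/256)x^2 - (3417/64)x - 2629/64


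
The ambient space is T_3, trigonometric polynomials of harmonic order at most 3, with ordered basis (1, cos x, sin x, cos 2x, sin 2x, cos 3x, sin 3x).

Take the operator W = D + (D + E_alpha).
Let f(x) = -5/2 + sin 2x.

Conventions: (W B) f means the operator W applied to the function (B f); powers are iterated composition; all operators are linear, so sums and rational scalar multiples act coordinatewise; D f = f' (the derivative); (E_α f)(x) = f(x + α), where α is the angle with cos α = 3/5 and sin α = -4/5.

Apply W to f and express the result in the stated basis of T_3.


the image equals g(x) = -5/2 + (76/25)cos 2x - (7/25)sin 2x

D f = 2cos 2x
D f = 2cos 2x
E_alpha f = -5/2 - (24/25)cos 2x - (7/25)sin 2x
(D + E_alpha) f = -5/2 + (26/25)cos 2x - (7/25)sin 2x
(D + (D + E_alpha)) f = -5/2 + (76/25)cos 2x - (7/25)sin 2x


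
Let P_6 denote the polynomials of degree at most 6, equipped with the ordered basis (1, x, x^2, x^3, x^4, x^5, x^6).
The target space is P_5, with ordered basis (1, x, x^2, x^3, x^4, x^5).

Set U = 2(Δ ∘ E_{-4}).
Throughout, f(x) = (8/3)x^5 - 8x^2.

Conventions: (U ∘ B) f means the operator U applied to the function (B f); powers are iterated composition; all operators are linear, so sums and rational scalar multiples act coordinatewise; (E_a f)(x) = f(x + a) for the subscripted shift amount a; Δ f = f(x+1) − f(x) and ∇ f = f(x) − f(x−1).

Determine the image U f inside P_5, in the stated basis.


E_{-4} f = (8/3)x^5 - (160/3)x^4 + (1280/3)x^3 - (5144/3)x^2 + (10432/3)x - 8576/3
Δ E_{-4} f = (40/3)x^4 - (560/3)x^3 + (2960/3)x^2 - (7048/3)x + 6416/3
(2(Δ ∘ E_{-4})) f = (80/3)x^4 - (1120/3)x^3 + (5920/3)x^2 - (14096/3)x + 12832/3

the result is g(x) = (80/3)x^4 - (1120/3)x^3 + (5920/3)x^2 - (14096/3)x + 12832/3


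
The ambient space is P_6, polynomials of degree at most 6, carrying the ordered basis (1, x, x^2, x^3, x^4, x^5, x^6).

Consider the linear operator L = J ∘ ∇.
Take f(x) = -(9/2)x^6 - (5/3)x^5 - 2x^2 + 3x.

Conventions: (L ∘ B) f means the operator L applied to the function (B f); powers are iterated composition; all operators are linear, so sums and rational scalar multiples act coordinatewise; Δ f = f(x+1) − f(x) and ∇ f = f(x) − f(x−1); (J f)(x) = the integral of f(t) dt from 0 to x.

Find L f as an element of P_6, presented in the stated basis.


∇ f = -27x^5 + (355/6)x^4 - (220/3)x^3 + (305/6)x^2 - (68/3)x + 47/6
J ∇ f = -(9/2)x^6 + (71/6)x^5 - (55/3)x^4 + (305/18)x^3 - (34/3)x^2 + (47/6)x

the result is g(x) = -(9/2)x^6 + (71/6)x^5 - (55/3)x^4 + (305/18)x^3 - (34/3)x^2 + (47/6)x


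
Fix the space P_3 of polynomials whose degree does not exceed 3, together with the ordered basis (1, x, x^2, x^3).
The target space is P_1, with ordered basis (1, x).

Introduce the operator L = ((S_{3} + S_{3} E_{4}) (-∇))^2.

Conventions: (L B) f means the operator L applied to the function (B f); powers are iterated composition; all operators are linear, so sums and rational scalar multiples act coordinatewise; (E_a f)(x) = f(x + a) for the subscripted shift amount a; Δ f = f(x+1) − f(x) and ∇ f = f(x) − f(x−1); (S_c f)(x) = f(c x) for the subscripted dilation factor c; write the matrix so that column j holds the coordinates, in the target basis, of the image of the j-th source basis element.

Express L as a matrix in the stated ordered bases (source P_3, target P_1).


image of 1: 0
image of x: 0
image of x^2: 24
image of x^3: 648x + 432
each image's coordinates form column j of the matrix

the matrix is [[0, 0, 24, 432]; [0, 0, 0, 648]] (rows listed top to bottom)


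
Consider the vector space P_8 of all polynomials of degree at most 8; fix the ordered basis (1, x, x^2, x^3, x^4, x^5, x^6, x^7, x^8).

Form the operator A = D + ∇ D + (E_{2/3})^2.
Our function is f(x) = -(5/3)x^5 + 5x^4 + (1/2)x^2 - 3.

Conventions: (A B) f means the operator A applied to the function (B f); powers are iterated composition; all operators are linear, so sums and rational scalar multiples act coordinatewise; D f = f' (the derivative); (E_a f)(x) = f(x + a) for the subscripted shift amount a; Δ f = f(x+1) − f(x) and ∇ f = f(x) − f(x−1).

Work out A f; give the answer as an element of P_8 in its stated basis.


the image equals g(x) = -(5/3)x^5 - (130/9)x^4 - (440/27)x^3 + (20141/162)x^2 - (16993/243)x + 26245/729

D f = -(25/3)x^4 + 20x^3 + x
D f = -(25/3)x^4 + 20x^3 + x
∇ D f = -(100/3)x^3 + 110x^2 - (280/3)x + 88/3
E_{2/3} f = -(5/3)x^5 - (5/9)x^4 + (160/27)x^3 + (1441/162)x^2 + (1202/243)x - 1465/729
E_{2/3} E_{2/3} f = -(5/3)x^5 - (55/9)x^4 - (80/27)x^3 + (2321/162)x^2 + (5444/243)x + 4861/729
(D + ∇ D + (E_{2/3})^2) f = -(5/3)x^5 - (130/9)x^4 - (440/27)x^3 + (20141/162)x^2 - (16993/243)x + 26245/729


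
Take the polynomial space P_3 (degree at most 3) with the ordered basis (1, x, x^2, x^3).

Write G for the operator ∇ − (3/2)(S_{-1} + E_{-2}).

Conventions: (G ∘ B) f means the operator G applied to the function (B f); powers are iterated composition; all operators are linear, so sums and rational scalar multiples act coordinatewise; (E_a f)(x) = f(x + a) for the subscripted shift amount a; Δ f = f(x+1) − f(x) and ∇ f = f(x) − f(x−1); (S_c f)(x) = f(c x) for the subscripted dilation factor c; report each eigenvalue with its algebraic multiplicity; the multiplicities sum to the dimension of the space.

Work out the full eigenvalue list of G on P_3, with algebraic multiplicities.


image of 1: -3
image of x: 4
image of x^2: -3x^2 + 8x - 7
image of x^3: 12x^2 - 21x + 13
the matrix is upper triangular; its diagonal is (-3, 0, -3, 0)
for a triangular matrix the eigenvalues are the diagonal entries, with algebraic multiplicity their repetition count

λ = -3 (multiplicity 2), λ = 0 (multiplicity 2)


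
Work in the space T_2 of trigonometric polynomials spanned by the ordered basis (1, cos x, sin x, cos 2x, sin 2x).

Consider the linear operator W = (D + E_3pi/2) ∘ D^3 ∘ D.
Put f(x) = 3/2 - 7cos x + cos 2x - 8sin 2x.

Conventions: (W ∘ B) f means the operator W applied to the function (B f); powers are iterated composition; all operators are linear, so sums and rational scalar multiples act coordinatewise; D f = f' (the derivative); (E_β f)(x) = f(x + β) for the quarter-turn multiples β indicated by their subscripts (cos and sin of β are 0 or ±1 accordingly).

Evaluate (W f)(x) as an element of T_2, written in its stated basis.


the result is g(x) = -272cos 2x + 96sin 2x

D f = 7sin x - 16cos 2x - 2sin 2x
D D f = 7cos x - 4cos 2x + 32sin 2x
D D D f = -7sin x + 64cos 2x + 8sin 2x
D D D D f = -7cos x + 16cos 2x - 128sin 2x
D D^3 D f = 7sin x - 256cos 2x - 32sin 2x
E_3pi/2 D^3 D f = -7sin x - 16cos 2x + 128sin 2x
(D + E_3pi/2) D^3 D f = -272cos 2x + 96sin 2x


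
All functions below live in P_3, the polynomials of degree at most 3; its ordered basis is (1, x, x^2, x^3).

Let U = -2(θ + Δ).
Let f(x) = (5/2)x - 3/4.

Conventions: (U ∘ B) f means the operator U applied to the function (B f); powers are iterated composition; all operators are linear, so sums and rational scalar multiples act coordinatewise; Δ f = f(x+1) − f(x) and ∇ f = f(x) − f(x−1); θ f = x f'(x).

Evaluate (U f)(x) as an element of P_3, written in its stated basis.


the result is g(x) = -5x - 5

θ f = (5/2)x
Δ f = 5/2
(θ + Δ) f = (5/2)x + 5/2
(-2(θ + Δ)) f = -5x - 5


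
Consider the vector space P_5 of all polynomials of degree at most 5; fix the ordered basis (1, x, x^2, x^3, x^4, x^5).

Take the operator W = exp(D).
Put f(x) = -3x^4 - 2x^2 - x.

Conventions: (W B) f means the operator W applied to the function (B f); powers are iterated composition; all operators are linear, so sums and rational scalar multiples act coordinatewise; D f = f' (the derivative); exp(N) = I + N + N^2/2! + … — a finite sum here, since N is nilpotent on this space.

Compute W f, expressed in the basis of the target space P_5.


the result is g(x) = -3x^4 - 12x^3 - 20x^2 - 17x - 6

order-1 term: -12x^3 - 4x - 1
order-2 term: -18x^2 - 2
order-3 term: -12x
order-4 term: -3
the series for exp(D) f terminates at order 4
exp(D) f = -3x^4 - 12x^3 - 20x^2 - 17x - 6


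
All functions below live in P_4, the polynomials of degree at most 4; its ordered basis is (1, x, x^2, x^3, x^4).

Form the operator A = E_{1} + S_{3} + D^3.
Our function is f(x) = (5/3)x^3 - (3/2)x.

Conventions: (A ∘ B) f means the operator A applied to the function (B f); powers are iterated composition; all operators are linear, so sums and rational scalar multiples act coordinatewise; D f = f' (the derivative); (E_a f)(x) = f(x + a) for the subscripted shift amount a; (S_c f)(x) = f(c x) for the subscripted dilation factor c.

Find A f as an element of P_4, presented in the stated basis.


E_{1} f = (5/3)x^3 + 5x^2 + (7/2)x + 1/6
S_{3} f = 45x^3 - (9/2)x
D f = 5x^2 - 3/2
D D f = 10x
D D D f = 10
(E_{1} + S_{3} + D^3) f = (140/3)x^3 + 5x^2 - x + 61/6

the result is g(x) = (140/3)x^3 + 5x^2 - x + 61/6


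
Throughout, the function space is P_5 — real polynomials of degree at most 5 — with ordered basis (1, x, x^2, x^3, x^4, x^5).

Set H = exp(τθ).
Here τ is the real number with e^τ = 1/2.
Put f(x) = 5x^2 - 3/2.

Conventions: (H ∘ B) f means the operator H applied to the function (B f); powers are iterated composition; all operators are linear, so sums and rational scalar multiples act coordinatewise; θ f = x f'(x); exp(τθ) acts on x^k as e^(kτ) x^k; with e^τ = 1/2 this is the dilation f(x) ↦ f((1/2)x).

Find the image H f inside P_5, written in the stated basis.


exp(τθ) x^k = e^(kτ) x^k; with e^τ = 1/2 this sends x^k to (1/2)^k x^k
x^2 ↦ 1/4 x^2
applying this coordinatewise to f: exp(τθ) f = (5/4)x^2 - 3/2

the image equals g(x) = (5/4)x^2 - 3/2


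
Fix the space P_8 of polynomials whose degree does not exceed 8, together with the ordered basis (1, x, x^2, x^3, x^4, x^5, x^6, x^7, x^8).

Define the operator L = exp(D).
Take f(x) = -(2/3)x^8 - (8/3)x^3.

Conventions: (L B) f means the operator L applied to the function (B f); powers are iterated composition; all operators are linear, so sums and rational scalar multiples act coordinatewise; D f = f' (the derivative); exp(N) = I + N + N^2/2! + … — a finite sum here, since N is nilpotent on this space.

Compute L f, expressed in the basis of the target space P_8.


the result is g(x) = -(2/3)x^8 - (16/3)x^7 - (56/3)x^6 - (112/3)x^5 - (140/3)x^4 - 40x^3 - (80/3)x^2 - (40/3)x - 10/3

order-1 term: -(16/3)x^7 - 8x^2
order-2 term: -(56/3)x^6 - 8x
order-3 term: -(112/3)x^5 - 8/3
order-4 term: -(140/3)x^4
order-5 term: -(112/3)x^3
order-6 term: -(56/3)x^2
order-7 term: -(16/3)x
order-8 term: -2/3
the series for exp(D) f terminates at order 8
exp(D) f = -(2/3)x^8 - (16/3)x^7 - (56/3)x^6 - (112/3)x^5 - (140/3)x^4 - 40x^3 - (80/3)x^2 - (40/3)x - 10/3


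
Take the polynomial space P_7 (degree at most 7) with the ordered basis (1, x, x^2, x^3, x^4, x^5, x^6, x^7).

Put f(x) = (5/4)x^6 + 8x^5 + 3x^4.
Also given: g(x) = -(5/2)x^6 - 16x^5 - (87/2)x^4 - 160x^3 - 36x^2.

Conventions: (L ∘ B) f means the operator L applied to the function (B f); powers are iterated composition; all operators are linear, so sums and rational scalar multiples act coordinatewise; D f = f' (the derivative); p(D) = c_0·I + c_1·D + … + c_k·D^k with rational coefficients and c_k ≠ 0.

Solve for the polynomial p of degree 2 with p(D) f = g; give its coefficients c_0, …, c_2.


D^0 f = (5/4)x^6 + 8x^5 + 3x^4
D^1 f = (15/2)x^5 + 40x^4 + 12x^3
D^2 f = (75/2)x^4 + 160x^3 + 36x^2
matching coefficients of g against c_0 f + c_1 Df + … from the top degree down determines the c_i
solution: c_0 = -2, c_1 = 0, c_2 = -1

c_0 = -2, c_1 = 0, c_2 = -1


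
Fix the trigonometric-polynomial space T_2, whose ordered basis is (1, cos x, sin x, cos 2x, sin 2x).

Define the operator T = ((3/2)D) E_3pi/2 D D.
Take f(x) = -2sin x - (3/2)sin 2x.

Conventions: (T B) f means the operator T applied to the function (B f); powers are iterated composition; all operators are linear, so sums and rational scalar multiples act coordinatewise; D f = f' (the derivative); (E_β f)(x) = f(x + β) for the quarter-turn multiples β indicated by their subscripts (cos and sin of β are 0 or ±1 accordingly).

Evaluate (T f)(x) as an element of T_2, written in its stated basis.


the result is g(x) = 3sin x - 18cos 2x

D f = -2cos x - 3cos 2x
D D f = 2sin x + 6sin 2x
E_3pi/2 D D f = -2cos x - 6sin 2x
D (E_3pi/2 D) D f = 2sin x - 12cos 2x
((3/2)D) (E_3pi/2 D) D f = 3sin x - 18cos 2x


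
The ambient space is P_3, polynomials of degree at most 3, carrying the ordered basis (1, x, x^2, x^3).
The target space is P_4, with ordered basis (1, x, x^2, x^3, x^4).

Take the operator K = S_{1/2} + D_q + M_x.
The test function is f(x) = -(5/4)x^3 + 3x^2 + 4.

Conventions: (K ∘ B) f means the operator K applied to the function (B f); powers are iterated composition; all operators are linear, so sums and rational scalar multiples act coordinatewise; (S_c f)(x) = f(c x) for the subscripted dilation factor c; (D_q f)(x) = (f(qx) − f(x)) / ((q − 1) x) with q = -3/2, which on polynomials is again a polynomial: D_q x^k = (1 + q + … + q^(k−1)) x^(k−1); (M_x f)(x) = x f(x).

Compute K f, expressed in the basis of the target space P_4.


S_{1/2} f = -(5/32)x^3 + (3/4)x^2 + 4
D_q f = -(35/16)x^2 - (3/2)x
M_x f = -(5/4)x^4 + 3x^3 + 4x
(S_{1/2} + D_q + M_x) f = -(5/4)x^4 + (91/32)x^3 - (23/16)x^2 + (5/2)x + 4

the result is g(x) = -(5/4)x^4 + (91/32)x^3 - (23/16)x^2 + (5/2)x + 4


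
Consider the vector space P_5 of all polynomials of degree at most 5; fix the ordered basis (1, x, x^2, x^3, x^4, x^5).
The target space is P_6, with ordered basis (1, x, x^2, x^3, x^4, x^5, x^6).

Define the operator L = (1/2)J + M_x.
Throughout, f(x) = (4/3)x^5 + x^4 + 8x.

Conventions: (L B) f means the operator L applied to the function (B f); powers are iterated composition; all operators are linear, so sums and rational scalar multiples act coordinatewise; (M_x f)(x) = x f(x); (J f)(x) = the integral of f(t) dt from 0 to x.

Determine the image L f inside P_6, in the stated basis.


g(x) = (13/9)x^6 + (11/10)x^5 + 10x^2

J f = (2/9)x^6 + (1/5)x^5 + 4x^2
((1/2)J) f = (1/9)x^6 + (1/10)x^5 + 2x^2
M_x f = (4/3)x^6 + x^5 + 8x^2
((1/2)J + M_x) f = (13/9)x^6 + (11/10)x^5 + 10x^2


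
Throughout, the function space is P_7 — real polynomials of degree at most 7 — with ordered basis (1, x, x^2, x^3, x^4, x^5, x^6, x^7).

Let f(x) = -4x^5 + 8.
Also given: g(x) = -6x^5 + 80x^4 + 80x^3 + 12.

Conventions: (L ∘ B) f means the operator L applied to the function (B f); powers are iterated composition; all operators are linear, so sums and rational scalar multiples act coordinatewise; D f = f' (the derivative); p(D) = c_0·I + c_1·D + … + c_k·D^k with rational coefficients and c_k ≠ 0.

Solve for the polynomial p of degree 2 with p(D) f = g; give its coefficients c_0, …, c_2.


p(D) = (3/2)·I − 4·D − D^2, i.e. c_0 = 3/2, c_1 = -4, c_2 = -1

D^0 f = -4x^5 + 8
D^1 f = -20x^4
D^2 f = -80x^3
matching coefficients of g against c_0 f + c_1 Df + … from the top degree down determines the c_i
solution: c_0 = 3/2, c_1 = -4, c_2 = -1


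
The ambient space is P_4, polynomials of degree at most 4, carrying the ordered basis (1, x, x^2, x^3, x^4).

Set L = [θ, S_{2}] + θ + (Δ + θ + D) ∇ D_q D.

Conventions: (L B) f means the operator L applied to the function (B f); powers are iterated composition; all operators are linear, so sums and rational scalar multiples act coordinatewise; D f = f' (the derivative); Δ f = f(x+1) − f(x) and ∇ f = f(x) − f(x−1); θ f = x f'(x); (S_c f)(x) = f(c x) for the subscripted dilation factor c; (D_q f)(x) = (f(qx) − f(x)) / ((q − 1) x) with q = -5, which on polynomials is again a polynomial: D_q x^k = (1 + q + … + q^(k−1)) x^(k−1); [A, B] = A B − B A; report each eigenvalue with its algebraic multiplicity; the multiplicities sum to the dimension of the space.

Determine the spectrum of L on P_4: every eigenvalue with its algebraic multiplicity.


image of 1: 0
image of x: x
image of x^2: 2x^2
image of x^3: 3x^3
image of x^4: 4x^4 + 168x + 336
the matrix is upper triangular; its diagonal is (0, 1, 2, 3, 4)
for a triangular matrix the eigenvalues are the diagonal entries, with algebraic multiplicity their repetition count

λ = 0 (multiplicity 1), λ = 1 (multiplicity 1), λ = 2 (multiplicity 1), λ = 3 (multiplicity 1), λ = 4 (multiplicity 1)


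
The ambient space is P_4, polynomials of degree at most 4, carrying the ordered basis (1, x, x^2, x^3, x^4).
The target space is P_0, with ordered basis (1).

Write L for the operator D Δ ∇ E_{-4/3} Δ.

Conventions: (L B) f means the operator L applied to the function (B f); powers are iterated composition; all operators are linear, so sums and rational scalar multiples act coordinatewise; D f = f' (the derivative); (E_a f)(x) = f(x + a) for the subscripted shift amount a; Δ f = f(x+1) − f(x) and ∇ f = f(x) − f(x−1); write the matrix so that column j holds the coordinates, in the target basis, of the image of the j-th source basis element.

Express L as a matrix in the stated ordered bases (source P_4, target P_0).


image of 1: 0
image of x: 0
image of x^2: 0
image of x^3: 0
image of x^4: 24
each image's coordinates form column j of the matrix

the matrix is [[0, 0, 0, 0, 24]] (rows listed top to bottom)


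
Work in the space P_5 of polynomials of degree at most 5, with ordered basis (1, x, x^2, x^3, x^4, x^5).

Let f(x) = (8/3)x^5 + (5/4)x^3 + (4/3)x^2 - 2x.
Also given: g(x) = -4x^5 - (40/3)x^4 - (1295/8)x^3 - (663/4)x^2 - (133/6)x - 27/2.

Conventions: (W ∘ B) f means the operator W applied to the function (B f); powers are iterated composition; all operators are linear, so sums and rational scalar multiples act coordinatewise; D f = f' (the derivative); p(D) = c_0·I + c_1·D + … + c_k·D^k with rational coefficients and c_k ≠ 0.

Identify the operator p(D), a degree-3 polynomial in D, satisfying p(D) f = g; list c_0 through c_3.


D^0 f = (8/3)x^5 + (5/4)x^3 + (4/3)x^2 - 2x
D^1 f = (40/3)x^4 + (15/4)x^2 + (8/3)x - 2
D^2 f = (160/3)x^3 + (15/2)x + 8/3
D^3 f = 160x^2 + 15/2
matching coefficients of g against c_0 f + c_1 Df + … from the top degree down determines the c_i
solution: c_0 = -3/2, c_1 = -1, c_2 = -3, c_3 = -1

c_0 = -3/2, c_1 = -1, c_2 = -3, c_3 = -1
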